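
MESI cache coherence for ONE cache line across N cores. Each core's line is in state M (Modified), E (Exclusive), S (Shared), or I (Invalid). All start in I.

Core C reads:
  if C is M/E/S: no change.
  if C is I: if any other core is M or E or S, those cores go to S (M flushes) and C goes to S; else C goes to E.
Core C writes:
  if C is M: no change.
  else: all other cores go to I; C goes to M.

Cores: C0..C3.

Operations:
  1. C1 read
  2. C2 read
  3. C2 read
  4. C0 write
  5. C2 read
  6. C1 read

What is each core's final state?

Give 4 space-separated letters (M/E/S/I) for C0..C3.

Op 1: C1 read [C1 read from I: no other sharers -> C1=E (exclusive)] -> [I,E,I,I]
Op 2: C2 read [C2 read from I: others=['C1=E'] -> C2=S, others downsized to S] -> [I,S,S,I]
Op 3: C2 read [C2 read: already in S, no change] -> [I,S,S,I]
Op 4: C0 write [C0 write: invalidate ['C1=S', 'C2=S'] -> C0=M] -> [M,I,I,I]
Op 5: C2 read [C2 read from I: others=['C0=M'] -> C2=S, others downsized to S] -> [S,I,S,I]
Op 6: C1 read [C1 read from I: others=['C0=S', 'C2=S'] -> C1=S, others downsized to S] -> [S,S,S,I]

Answer: S S S I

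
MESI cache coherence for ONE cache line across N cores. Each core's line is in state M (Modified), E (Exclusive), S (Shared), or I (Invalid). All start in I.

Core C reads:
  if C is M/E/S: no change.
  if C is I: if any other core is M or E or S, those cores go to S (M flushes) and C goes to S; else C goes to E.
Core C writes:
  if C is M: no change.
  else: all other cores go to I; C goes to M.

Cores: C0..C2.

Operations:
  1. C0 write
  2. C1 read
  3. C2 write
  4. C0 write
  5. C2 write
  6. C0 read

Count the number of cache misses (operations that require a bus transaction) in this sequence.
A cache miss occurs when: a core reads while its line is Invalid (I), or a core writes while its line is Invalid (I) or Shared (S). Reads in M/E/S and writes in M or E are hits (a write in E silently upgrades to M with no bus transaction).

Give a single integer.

Op 1: C0 write [C0 write: invalidate none -> C0=M] -> [M,I,I] [MISS #1: write from I]
Op 2: C1 read [C1 read from I: others=['C0=M'] -> C1=S, others downsized to S] -> [S,S,I] [MISS #2: read from I]
Op 3: C2 write [C2 write: invalidate ['C0=S', 'C1=S'] -> C2=M] -> [I,I,M] [MISS #3: write from I]
Op 4: C0 write [C0 write: invalidate ['C2=M'] -> C0=M] -> [M,I,I] [MISS #4: write from I]
Op 5: C2 write [C2 write: invalidate ['C0=M'] -> C2=M] -> [I,I,M] [MISS #5: write from I]
Op 6: C0 read [C0 read from I: others=['C2=M'] -> C0=S, others downsized to S] -> [S,I,S] [MISS #6: read from I]

Answer: 6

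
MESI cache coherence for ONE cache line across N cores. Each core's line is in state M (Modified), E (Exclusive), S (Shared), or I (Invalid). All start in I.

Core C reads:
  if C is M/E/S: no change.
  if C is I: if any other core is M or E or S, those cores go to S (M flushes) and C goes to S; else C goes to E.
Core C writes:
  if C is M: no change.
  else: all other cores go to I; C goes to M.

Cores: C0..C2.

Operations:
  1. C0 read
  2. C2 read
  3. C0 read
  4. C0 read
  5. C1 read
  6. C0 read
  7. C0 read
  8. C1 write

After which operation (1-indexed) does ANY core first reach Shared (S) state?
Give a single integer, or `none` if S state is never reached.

Answer: 2

Derivation:
Op 1: C0 read [C0 read from I: no other sharers -> C0=E (exclusive)] -> [E,I,I]
Op 2: C2 read [C2 read from I: others=['C0=E'] -> C2=S, others downsized to S] -> [S,I,S]
  -> First S state at op 2; remaining ops need not be traced.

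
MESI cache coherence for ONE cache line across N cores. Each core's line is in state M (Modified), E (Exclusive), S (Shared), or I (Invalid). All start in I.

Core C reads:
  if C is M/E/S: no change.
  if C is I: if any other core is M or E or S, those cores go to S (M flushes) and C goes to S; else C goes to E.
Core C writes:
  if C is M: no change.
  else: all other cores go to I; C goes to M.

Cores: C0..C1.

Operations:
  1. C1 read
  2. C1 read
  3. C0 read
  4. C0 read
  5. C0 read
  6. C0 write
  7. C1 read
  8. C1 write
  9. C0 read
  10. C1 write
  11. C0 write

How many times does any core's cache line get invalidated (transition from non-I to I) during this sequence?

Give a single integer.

Op 1: C1 read [C1 read from I: no other sharers -> C1=E (exclusive)] -> [I,E] (invalidations this op: 0; running total: 0)
Op 2: C1 read [C1 read: already in E, no change] -> [I,E] (invalidations this op: 0; running total: 0)
Op 3: C0 read [C0 read from I: others=['C1=E'] -> C0=S, others downsized to S] -> [S,S] (invalidations this op: 0; running total: 0)
Op 4: C0 read [C0 read: already in S, no change] -> [S,S] (invalidations this op: 0; running total: 0)
Op 5: C0 read [C0 read: already in S, no change] -> [S,S] (invalidations this op: 0; running total: 0)
Op 6: C0 write [C0 write: invalidate ['C1=S'] -> C0=M] -> [M,I] (invalidations this op: 1; running total: 1)
Op 7: C1 read [C1 read from I: others=['C0=M'] -> C1=S, others downsized to S] -> [S,S] (invalidations this op: 0; running total: 1)
Op 8: C1 write [C1 write: invalidate ['C0=S'] -> C1=M] -> [I,M] (invalidations this op: 1; running total: 2)
Op 9: C0 read [C0 read from I: others=['C1=M'] -> C0=S, others downsized to S] -> [S,S] (invalidations this op: 0; running total: 2)
Op 10: C1 write [C1 write: invalidate ['C0=S'] -> C1=M] -> [I,M] (invalidations this op: 1; running total: 3)
Op 11: C0 write [C0 write: invalidate ['C1=M'] -> C0=M] -> [M,I] (invalidations this op: 1; running total: 4)

Answer: 4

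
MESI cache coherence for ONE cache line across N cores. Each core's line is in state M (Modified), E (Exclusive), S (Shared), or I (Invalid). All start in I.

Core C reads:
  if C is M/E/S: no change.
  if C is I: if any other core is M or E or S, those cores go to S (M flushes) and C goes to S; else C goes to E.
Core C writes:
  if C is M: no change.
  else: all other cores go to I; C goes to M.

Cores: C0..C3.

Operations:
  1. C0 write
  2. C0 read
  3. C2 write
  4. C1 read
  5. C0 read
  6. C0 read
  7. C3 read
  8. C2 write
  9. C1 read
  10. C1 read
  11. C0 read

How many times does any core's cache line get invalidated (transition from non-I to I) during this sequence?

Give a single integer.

Op 1: C0 write [C0 write: invalidate none -> C0=M] -> [M,I,I,I] (invalidations this op: 0; running total: 0)
Op 2: C0 read [C0 read: already in M, no change] -> [M,I,I,I] (invalidations this op: 0; running total: 0)
Op 3: C2 write [C2 write: invalidate ['C0=M'] -> C2=M] -> [I,I,M,I] (invalidations this op: 1; running total: 1)
Op 4: C1 read [C1 read from I: others=['C2=M'] -> C1=S, others downsized to S] -> [I,S,S,I] (invalidations this op: 0; running total: 1)
Op 5: C0 read [C0 read from I: others=['C1=S', 'C2=S'] -> C0=S, others downsized to S] -> [S,S,S,I] (invalidations this op: 0; running total: 1)
Op 6: C0 read [C0 read: already in S, no change] -> [S,S,S,I] (invalidations this op: 0; running total: 1)
Op 7: C3 read [C3 read from I: others=['C0=S', 'C1=S', 'C2=S'] -> C3=S, others downsized to S] -> [S,S,S,S] (invalidations this op: 0; running total: 1)
Op 8: C2 write [C2 write: invalidate ['C0=S', 'C1=S', 'C3=S'] -> C2=M] -> [I,I,M,I] (invalidations this op: 3; running total: 4)
Op 9: C1 read [C1 read from I: others=['C2=M'] -> C1=S, others downsized to S] -> [I,S,S,I] (invalidations this op: 0; running total: 4)
Op 10: C1 read [C1 read: already in S, no change] -> [I,S,S,I] (invalidations this op: 0; running total: 4)
Op 11: C0 read [C0 read from I: others=['C1=S', 'C2=S'] -> C0=S, others downsized to S] -> [S,S,S,I] (invalidations this op: 0; running total: 4)

Answer: 4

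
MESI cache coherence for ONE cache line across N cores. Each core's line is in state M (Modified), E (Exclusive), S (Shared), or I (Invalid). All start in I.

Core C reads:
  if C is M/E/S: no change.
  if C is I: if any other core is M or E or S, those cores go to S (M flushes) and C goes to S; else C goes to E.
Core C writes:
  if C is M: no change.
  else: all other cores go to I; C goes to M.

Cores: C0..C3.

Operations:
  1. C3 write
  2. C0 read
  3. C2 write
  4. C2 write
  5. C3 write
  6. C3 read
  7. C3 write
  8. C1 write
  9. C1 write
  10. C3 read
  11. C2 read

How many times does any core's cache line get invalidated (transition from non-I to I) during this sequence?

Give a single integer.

Op 1: C3 write [C3 write: invalidate none -> C3=M] -> [I,I,I,M] (invalidations this op: 0; running total: 0)
Op 2: C0 read [C0 read from I: others=['C3=M'] -> C0=S, others downsized to S] -> [S,I,I,S] (invalidations this op: 0; running total: 0)
Op 3: C2 write [C2 write: invalidate ['C0=S', 'C3=S'] -> C2=M] -> [I,I,M,I] (invalidations this op: 2; running total: 2)
Op 4: C2 write [C2 write: already M (modified), no change] -> [I,I,M,I] (invalidations this op: 0; running total: 2)
Op 5: C3 write [C3 write: invalidate ['C2=M'] -> C3=M] -> [I,I,I,M] (invalidations this op: 1; running total: 3)
Op 6: C3 read [C3 read: already in M, no change] -> [I,I,I,M] (invalidations this op: 0; running total: 3)
Op 7: C3 write [C3 write: already M (modified), no change] -> [I,I,I,M] (invalidations this op: 0; running total: 3)
Op 8: C1 write [C1 write: invalidate ['C3=M'] -> C1=M] -> [I,M,I,I] (invalidations this op: 1; running total: 4)
Op 9: C1 write [C1 write: already M (modified), no change] -> [I,M,I,I] (invalidations this op: 0; running total: 4)
Op 10: C3 read [C3 read from I: others=['C1=M'] -> C3=S, others downsized to S] -> [I,S,I,S] (invalidations this op: 0; running total: 4)
Op 11: C2 read [C2 read from I: others=['C1=S', 'C3=S'] -> C2=S, others downsized to S] -> [I,S,S,S] (invalidations this op: 0; running total: 4)

Answer: 4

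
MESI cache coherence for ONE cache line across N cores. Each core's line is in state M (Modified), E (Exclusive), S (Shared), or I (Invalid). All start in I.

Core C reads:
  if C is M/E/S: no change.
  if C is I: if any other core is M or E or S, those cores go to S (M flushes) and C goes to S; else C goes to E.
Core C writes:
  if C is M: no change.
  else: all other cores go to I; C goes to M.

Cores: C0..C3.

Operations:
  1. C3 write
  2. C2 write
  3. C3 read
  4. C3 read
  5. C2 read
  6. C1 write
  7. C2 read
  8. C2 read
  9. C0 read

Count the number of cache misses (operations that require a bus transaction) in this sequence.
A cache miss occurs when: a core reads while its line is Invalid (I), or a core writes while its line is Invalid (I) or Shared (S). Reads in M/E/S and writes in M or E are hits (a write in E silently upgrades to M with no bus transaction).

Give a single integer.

Op 1: C3 write [C3 write: invalidate none -> C3=M] -> [I,I,I,M] [MISS #1: write from I]
Op 2: C2 write [C2 write: invalidate ['C3=M'] -> C2=M] -> [I,I,M,I] [MISS #2: write from I]
Op 3: C3 read [C3 read from I: others=['C2=M'] -> C3=S, others downsized to S] -> [I,I,S,S] [MISS #3: read from I]
Op 4: C3 read [C3 read: already in S, no change] -> [I,I,S,S] [hit: read from S]
Op 5: C2 read [C2 read: already in S, no change] -> [I,I,S,S] [hit: read from S]
Op 6: C1 write [C1 write: invalidate ['C2=S', 'C3=S'] -> C1=M] -> [I,M,I,I] [MISS #4: write from I]
Op 7: C2 read [C2 read from I: others=['C1=M'] -> C2=S, others downsized to S] -> [I,S,S,I] [MISS #5: read from I]
Op 8: C2 read [C2 read: already in S, no change] -> [I,S,S,I] [hit: read from S]
Op 9: C0 read [C0 read from I: others=['C1=S', 'C2=S'] -> C0=S, others downsized to S] -> [S,S,S,I] [MISS #6: read from I]

Answer: 6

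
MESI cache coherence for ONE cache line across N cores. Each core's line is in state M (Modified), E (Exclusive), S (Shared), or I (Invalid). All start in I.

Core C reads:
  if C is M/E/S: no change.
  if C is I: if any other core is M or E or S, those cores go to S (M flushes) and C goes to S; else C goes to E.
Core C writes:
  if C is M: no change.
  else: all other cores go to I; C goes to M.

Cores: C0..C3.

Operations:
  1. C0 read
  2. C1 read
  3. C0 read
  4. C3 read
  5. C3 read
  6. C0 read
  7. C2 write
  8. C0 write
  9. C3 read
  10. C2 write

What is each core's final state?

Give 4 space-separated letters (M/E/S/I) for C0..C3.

Op 1: C0 read [C0 read from I: no other sharers -> C0=E (exclusive)] -> [E,I,I,I]
Op 2: C1 read [C1 read from I: others=['C0=E'] -> C1=S, others downsized to S] -> [S,S,I,I]
Op 3: C0 read [C0 read: already in S, no change] -> [S,S,I,I]
Op 4: C3 read [C3 read from I: others=['C0=S', 'C1=S'] -> C3=S, others downsized to S] -> [S,S,I,S]
Op 5: C3 read [C3 read: already in S, no change] -> [S,S,I,S]
Op 6: C0 read [C0 read: already in S, no change] -> [S,S,I,S]
Op 7: C2 write [C2 write: invalidate ['C0=S', 'C1=S', 'C3=S'] -> C2=M] -> [I,I,M,I]
Op 8: C0 write [C0 write: invalidate ['C2=M'] -> C0=M] -> [M,I,I,I]
Op 9: C3 read [C3 read from I: others=['C0=M'] -> C3=S, others downsized to S] -> [S,I,I,S]
Op 10: C2 write [C2 write: invalidate ['C0=S', 'C3=S'] -> C2=M] -> [I,I,M,I]

Answer: I I M I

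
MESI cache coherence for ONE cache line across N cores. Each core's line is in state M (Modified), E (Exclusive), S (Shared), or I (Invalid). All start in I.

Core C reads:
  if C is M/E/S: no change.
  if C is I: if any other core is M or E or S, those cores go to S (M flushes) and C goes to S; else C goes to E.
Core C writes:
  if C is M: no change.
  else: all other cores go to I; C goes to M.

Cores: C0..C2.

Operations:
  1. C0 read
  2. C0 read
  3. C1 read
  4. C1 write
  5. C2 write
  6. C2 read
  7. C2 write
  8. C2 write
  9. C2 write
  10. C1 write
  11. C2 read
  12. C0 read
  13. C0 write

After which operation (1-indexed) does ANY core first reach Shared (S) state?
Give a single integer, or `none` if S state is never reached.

Op 1: C0 read [C0 read from I: no other sharers -> C0=E (exclusive)] -> [E,I,I]
Op 2: C0 read [C0 read: already in E, no change] -> [E,I,I]
Op 3: C1 read [C1 read from I: others=['C0=E'] -> C1=S, others downsized to S] -> [S,S,I]
  -> First S state at op 3; remaining ops need not be traced.

Answer: 3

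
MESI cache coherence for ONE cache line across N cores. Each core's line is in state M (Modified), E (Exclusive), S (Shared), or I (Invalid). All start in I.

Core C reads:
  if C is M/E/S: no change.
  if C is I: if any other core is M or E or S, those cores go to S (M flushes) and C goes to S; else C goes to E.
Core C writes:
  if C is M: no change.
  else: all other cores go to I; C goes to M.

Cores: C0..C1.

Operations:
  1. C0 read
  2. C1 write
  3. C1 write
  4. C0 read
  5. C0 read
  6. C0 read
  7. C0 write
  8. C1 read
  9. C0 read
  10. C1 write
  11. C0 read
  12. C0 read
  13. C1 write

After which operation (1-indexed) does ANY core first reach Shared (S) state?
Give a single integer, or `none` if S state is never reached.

Answer: 4

Derivation:
Op 1: C0 read [C0 read from I: no other sharers -> C0=E (exclusive)] -> [E,I]
Op 2: C1 write [C1 write: invalidate ['C0=E'] -> C1=M] -> [I,M]
Op 3: C1 write [C1 write: already M (modified), no change] -> [I,M]
Op 4: C0 read [C0 read from I: others=['C1=M'] -> C0=S, others downsized to S] -> [S,S]
  -> First S state at op 4; remaining ops need not be traced.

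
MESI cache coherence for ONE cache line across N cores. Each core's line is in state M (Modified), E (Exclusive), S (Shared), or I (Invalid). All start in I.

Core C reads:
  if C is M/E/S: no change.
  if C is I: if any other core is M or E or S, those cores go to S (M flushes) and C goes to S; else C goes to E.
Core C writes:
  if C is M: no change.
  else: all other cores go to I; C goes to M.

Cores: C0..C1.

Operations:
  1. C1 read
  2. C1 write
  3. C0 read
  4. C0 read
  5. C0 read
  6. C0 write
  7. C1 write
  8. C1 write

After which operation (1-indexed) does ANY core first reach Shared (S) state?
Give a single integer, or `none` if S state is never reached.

Op 1: C1 read [C1 read from I: no other sharers -> C1=E (exclusive)] -> [I,E]
Op 2: C1 write [C1 write: invalidate none -> C1=M] -> [I,M]
Op 3: C0 read [C0 read from I: others=['C1=M'] -> C0=S, others downsized to S] -> [S,S]
  -> First S state at op 3; remaining ops need not be traced.

Answer: 3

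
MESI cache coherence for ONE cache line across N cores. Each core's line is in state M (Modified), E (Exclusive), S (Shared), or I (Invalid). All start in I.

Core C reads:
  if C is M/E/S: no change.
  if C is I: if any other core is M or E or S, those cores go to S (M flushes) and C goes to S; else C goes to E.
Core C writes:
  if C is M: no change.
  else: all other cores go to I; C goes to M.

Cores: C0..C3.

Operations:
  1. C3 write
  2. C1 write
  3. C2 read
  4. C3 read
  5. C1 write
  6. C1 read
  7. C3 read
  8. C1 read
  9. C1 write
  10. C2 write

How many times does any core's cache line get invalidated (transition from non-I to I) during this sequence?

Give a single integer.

Answer: 5

Derivation:
Op 1: C3 write [C3 write: invalidate none -> C3=M] -> [I,I,I,M] (invalidations this op: 0; running total: 0)
Op 2: C1 write [C1 write: invalidate ['C3=M'] -> C1=M] -> [I,M,I,I] (invalidations this op: 1; running total: 1)
Op 3: C2 read [C2 read from I: others=['C1=M'] -> C2=S, others downsized to S] -> [I,S,S,I] (invalidations this op: 0; running total: 1)
Op 4: C3 read [C3 read from I: others=['C1=S', 'C2=S'] -> C3=S, others downsized to S] -> [I,S,S,S] (invalidations this op: 0; running total: 1)
Op 5: C1 write [C1 write: invalidate ['C2=S', 'C3=S'] -> C1=M] -> [I,M,I,I] (invalidations this op: 2; running total: 3)
Op 6: C1 read [C1 read: already in M, no change] -> [I,M,I,I] (invalidations this op: 0; running total: 3)
Op 7: C3 read [C3 read from I: others=['C1=M'] -> C3=S, others downsized to S] -> [I,S,I,S] (invalidations this op: 0; running total: 3)
Op 8: C1 read [C1 read: already in S, no change] -> [I,S,I,S] (invalidations this op: 0; running total: 3)
Op 9: C1 write [C1 write: invalidate ['C3=S'] -> C1=M] -> [I,M,I,I] (invalidations this op: 1; running total: 4)
Op 10: C2 write [C2 write: invalidate ['C1=M'] -> C2=M] -> [I,I,M,I] (invalidations this op: 1; running total: 5)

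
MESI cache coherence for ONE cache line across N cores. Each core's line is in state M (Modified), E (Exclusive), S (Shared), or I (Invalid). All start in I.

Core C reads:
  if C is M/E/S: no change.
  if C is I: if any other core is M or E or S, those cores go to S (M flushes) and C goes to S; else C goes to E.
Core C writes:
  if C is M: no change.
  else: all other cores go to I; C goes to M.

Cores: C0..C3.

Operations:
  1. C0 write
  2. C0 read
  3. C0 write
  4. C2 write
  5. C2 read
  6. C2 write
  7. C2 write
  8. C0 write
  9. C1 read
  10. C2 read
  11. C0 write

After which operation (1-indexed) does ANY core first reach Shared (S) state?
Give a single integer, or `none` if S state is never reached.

Answer: 9

Derivation:
Op 1: C0 write [C0 write: invalidate none -> C0=M] -> [M,I,I,I]
Op 2: C0 read [C0 read: already in M, no change] -> [M,I,I,I]
Op 3: C0 write [C0 write: already M (modified), no change] -> [M,I,I,I]
Op 4: C2 write [C2 write: invalidate ['C0=M'] -> C2=M] -> [I,I,M,I]
Op 5: C2 read [C2 read: already in M, no change] -> [I,I,M,I]
Op 6: C2 write [C2 write: already M (modified), no change] -> [I,I,M,I]
Op 7: C2 write [C2 write: already M (modified), no change] -> [I,I,M,I]
Op 8: C0 write [C0 write: invalidate ['C2=M'] -> C0=M] -> [M,I,I,I]
Op 9: C1 read [C1 read from I: others=['C0=M'] -> C1=S, others downsized to S] -> [S,S,I,I]
  -> First S state at op 9; remaining ops need not be traced.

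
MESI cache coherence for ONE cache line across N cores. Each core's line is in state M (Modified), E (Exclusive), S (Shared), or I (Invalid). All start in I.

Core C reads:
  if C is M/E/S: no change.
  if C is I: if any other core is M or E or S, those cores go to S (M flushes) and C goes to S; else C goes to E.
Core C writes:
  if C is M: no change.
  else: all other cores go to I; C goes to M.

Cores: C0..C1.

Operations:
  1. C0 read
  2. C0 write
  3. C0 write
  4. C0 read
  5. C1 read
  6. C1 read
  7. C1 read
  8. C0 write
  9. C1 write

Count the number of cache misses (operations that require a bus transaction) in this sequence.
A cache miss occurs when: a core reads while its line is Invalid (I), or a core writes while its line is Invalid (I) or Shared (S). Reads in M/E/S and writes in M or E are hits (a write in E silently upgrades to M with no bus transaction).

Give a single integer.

Answer: 4

Derivation:
Op 1: C0 read [C0 read from I: no other sharers -> C0=E (exclusive)] -> [E,I] [MISS #1: read from I]
Op 2: C0 write [C0 write: invalidate none -> C0=M] -> [M,I] [hit: write from E is a silent E->M upgrade, no bus transaction]
Op 3: C0 write [C0 write: already M (modified), no change] -> [M,I] [hit: write from M]
Op 4: C0 read [C0 read: already in M, no change] -> [M,I] [hit: read from M]
Op 5: C1 read [C1 read from I: others=['C0=M'] -> C1=S, others downsized to S] -> [S,S] [MISS #2: read from I]
Op 6: C1 read [C1 read: already in S, no change] -> [S,S] [hit: read from S]
Op 7: C1 read [C1 read: already in S, no change] -> [S,S] [hit: read from S]
Op 8: C0 write [C0 write: invalidate ['C1=S'] -> C0=M] -> [M,I] [MISS #3: write from S]
Op 9: C1 write [C1 write: invalidate ['C0=M'] -> C1=M] -> [I,M] [MISS #4: write from I]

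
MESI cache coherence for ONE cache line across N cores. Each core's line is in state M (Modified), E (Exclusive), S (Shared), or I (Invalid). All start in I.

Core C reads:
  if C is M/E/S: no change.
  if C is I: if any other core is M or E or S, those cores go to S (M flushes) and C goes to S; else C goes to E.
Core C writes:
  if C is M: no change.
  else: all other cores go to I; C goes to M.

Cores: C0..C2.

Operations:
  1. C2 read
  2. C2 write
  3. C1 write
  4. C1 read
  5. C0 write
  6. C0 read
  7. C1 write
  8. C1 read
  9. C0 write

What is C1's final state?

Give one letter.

Op 1: C2 read [C2 read from I: no other sharers -> C2=E (exclusive)] -> [I,I,E]
Op 2: C2 write [C2 write: invalidate none -> C2=M] -> [I,I,M]
Op 3: C1 write [C1 write: invalidate ['C2=M'] -> C1=M] -> [I,M,I]
Op 4: C1 read [C1 read: already in M, no change] -> [I,M,I]
Op 5: C0 write [C0 write: invalidate ['C1=M'] -> C0=M] -> [M,I,I]
Op 6: C0 read [C0 read: already in M, no change] -> [M,I,I]
Op 7: C1 write [C1 write: invalidate ['C0=M'] -> C1=M] -> [I,M,I]
Op 8: C1 read [C1 read: already in M, no change] -> [I,M,I]
Op 9: C0 write [C0 write: invalidate ['C1=M'] -> C0=M] -> [M,I,I]

Answer: I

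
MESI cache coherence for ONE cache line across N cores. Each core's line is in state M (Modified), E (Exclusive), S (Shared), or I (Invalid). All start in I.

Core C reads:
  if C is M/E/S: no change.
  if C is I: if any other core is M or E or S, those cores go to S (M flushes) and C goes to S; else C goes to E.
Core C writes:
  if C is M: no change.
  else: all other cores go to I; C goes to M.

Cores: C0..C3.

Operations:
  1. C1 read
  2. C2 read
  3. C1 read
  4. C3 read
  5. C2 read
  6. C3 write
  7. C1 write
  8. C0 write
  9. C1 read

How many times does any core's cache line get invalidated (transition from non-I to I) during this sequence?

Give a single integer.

Answer: 4

Derivation:
Op 1: C1 read [C1 read from I: no other sharers -> C1=E (exclusive)] -> [I,E,I,I] (invalidations this op: 0; running total: 0)
Op 2: C2 read [C2 read from I: others=['C1=E'] -> C2=S, others downsized to S] -> [I,S,S,I] (invalidations this op: 0; running total: 0)
Op 3: C1 read [C1 read: already in S, no change] -> [I,S,S,I] (invalidations this op: 0; running total: 0)
Op 4: C3 read [C3 read from I: others=['C1=S', 'C2=S'] -> C3=S, others downsized to S] -> [I,S,S,S] (invalidations this op: 0; running total: 0)
Op 5: C2 read [C2 read: already in S, no change] -> [I,S,S,S] (invalidations this op: 0; running total: 0)
Op 6: C3 write [C3 write: invalidate ['C1=S', 'C2=S'] -> C3=M] -> [I,I,I,M] (invalidations this op: 2; running total: 2)
Op 7: C1 write [C1 write: invalidate ['C3=M'] -> C1=M] -> [I,M,I,I] (invalidations this op: 1; running total: 3)
Op 8: C0 write [C0 write: invalidate ['C1=M'] -> C0=M] -> [M,I,I,I] (invalidations this op: 1; running total: 4)
Op 9: C1 read [C1 read from I: others=['C0=M'] -> C1=S, others downsized to S] -> [S,S,I,I] (invalidations this op: 0; running total: 4)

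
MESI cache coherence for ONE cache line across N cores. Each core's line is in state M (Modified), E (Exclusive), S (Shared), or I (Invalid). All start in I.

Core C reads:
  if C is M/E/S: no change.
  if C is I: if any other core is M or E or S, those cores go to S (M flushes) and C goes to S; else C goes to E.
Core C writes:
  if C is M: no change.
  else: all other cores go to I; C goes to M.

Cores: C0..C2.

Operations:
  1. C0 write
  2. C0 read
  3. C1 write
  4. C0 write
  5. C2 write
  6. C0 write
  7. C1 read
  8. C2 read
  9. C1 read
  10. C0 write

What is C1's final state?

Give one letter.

Answer: I

Derivation:
Op 1: C0 write [C0 write: invalidate none -> C0=M] -> [M,I,I]
Op 2: C0 read [C0 read: already in M, no change] -> [M,I,I]
Op 3: C1 write [C1 write: invalidate ['C0=M'] -> C1=M] -> [I,M,I]
Op 4: C0 write [C0 write: invalidate ['C1=M'] -> C0=M] -> [M,I,I]
Op 5: C2 write [C2 write: invalidate ['C0=M'] -> C2=M] -> [I,I,M]
Op 6: C0 write [C0 write: invalidate ['C2=M'] -> C0=M] -> [M,I,I]
Op 7: C1 read [C1 read from I: others=['C0=M'] -> C1=S, others downsized to S] -> [S,S,I]
Op 8: C2 read [C2 read from I: others=['C0=S', 'C1=S'] -> C2=S, others downsized to S] -> [S,S,S]
Op 9: C1 read [C1 read: already in S, no change] -> [S,S,S]
Op 10: C0 write [C0 write: invalidate ['C1=S', 'C2=S'] -> C0=M] -> [M,I,I]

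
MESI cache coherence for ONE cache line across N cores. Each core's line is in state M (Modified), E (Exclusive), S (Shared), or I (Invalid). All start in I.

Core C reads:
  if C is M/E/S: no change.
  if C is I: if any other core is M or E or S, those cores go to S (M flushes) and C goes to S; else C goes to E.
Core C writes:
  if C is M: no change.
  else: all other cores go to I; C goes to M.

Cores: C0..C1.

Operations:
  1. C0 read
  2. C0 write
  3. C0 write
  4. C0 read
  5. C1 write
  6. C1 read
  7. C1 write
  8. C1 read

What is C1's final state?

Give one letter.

Answer: M

Derivation:
Op 1: C0 read [C0 read from I: no other sharers -> C0=E (exclusive)] -> [E,I]
Op 2: C0 write [C0 write: invalidate none -> C0=M] -> [M,I]
Op 3: C0 write [C0 write: already M (modified), no change] -> [M,I]
Op 4: C0 read [C0 read: already in M, no change] -> [M,I]
Op 5: C1 write [C1 write: invalidate ['C0=M'] -> C1=M] -> [I,M]
Op 6: C1 read [C1 read: already in M, no change] -> [I,M]
Op 7: C1 write [C1 write: already M (modified), no change] -> [I,M]
Op 8: C1 read [C1 read: already in M, no change] -> [I,M]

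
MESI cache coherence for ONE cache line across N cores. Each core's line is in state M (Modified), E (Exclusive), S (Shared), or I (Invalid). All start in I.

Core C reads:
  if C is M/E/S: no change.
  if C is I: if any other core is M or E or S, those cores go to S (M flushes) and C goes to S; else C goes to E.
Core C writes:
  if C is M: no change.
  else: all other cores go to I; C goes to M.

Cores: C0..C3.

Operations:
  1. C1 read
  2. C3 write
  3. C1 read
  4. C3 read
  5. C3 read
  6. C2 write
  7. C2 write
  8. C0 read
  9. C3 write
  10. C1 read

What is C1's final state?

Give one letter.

Answer: S

Derivation:
Op 1: C1 read [C1 read from I: no other sharers -> C1=E (exclusive)] -> [I,E,I,I]
Op 2: C3 write [C3 write: invalidate ['C1=E'] -> C3=M] -> [I,I,I,M]
Op 3: C1 read [C1 read from I: others=['C3=M'] -> C1=S, others downsized to S] -> [I,S,I,S]
Op 4: C3 read [C3 read: already in S, no change] -> [I,S,I,S]
Op 5: C3 read [C3 read: already in S, no change] -> [I,S,I,S]
Op 6: C2 write [C2 write: invalidate ['C1=S', 'C3=S'] -> C2=M] -> [I,I,M,I]
Op 7: C2 write [C2 write: already M (modified), no change] -> [I,I,M,I]
Op 8: C0 read [C0 read from I: others=['C2=M'] -> C0=S, others downsized to S] -> [S,I,S,I]
Op 9: C3 write [C3 write: invalidate ['C0=S', 'C2=S'] -> C3=M] -> [I,I,I,M]
Op 10: C1 read [C1 read from I: others=['C3=M'] -> C1=S, others downsized to S] -> [I,S,I,S]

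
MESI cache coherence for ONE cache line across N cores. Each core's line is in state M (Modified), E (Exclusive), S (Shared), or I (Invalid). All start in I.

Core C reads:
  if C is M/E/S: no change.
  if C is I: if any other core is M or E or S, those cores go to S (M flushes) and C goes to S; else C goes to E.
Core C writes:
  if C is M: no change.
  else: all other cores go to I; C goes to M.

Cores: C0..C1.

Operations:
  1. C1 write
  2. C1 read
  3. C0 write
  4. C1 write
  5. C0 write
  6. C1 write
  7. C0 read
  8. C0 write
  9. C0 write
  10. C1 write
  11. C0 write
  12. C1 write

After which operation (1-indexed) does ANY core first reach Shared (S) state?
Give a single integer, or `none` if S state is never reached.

Answer: 7

Derivation:
Op 1: C1 write [C1 write: invalidate none -> C1=M] -> [I,M]
Op 2: C1 read [C1 read: already in M, no change] -> [I,M]
Op 3: C0 write [C0 write: invalidate ['C1=M'] -> C0=M] -> [M,I]
Op 4: C1 write [C1 write: invalidate ['C0=M'] -> C1=M] -> [I,M]
Op 5: C0 write [C0 write: invalidate ['C1=M'] -> C0=M] -> [M,I]
Op 6: C1 write [C1 write: invalidate ['C0=M'] -> C1=M] -> [I,M]
Op 7: C0 read [C0 read from I: others=['C1=M'] -> C0=S, others downsized to S] -> [S,S]
  -> First S state at op 7; remaining ops need not be traced.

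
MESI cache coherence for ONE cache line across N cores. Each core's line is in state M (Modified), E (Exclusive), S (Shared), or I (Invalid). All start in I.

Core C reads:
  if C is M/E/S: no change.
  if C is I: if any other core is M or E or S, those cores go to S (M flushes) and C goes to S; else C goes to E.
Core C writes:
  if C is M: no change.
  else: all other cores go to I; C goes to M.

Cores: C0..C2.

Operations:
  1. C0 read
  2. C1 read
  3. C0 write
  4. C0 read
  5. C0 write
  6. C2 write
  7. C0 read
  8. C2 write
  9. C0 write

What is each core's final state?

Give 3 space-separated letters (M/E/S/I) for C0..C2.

Op 1: C0 read [C0 read from I: no other sharers -> C0=E (exclusive)] -> [E,I,I]
Op 2: C1 read [C1 read from I: others=['C0=E'] -> C1=S, others downsized to S] -> [S,S,I]
Op 3: C0 write [C0 write: invalidate ['C1=S'] -> C0=M] -> [M,I,I]
Op 4: C0 read [C0 read: already in M, no change] -> [M,I,I]
Op 5: C0 write [C0 write: already M (modified), no change] -> [M,I,I]
Op 6: C2 write [C2 write: invalidate ['C0=M'] -> C2=M] -> [I,I,M]
Op 7: C0 read [C0 read from I: others=['C2=M'] -> C0=S, others downsized to S] -> [S,I,S]
Op 8: C2 write [C2 write: invalidate ['C0=S'] -> C2=M] -> [I,I,M]
Op 9: C0 write [C0 write: invalidate ['C2=M'] -> C0=M] -> [M,I,I]

Answer: M I I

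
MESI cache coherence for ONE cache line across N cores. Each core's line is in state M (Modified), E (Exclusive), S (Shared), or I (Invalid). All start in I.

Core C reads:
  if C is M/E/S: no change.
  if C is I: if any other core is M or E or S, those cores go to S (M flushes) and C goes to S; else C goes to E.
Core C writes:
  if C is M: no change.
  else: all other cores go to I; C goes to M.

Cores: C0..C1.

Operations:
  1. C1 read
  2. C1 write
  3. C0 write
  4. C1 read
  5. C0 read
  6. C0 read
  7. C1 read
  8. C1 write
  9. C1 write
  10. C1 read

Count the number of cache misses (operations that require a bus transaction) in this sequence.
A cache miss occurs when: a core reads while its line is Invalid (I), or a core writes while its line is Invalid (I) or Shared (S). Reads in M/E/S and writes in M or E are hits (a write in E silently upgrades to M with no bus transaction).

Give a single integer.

Answer: 4

Derivation:
Op 1: C1 read [C1 read from I: no other sharers -> C1=E (exclusive)] -> [I,E] [MISS #1: read from I]
Op 2: C1 write [C1 write: invalidate none -> C1=M] -> [I,M] [hit: write from E is a silent E->M upgrade, no bus transaction]
Op 3: C0 write [C0 write: invalidate ['C1=M'] -> C0=M] -> [M,I] [MISS #2: write from I]
Op 4: C1 read [C1 read from I: others=['C0=M'] -> C1=S, others downsized to S] -> [S,S] [MISS #3: read from I]
Op 5: C0 read [C0 read: already in S, no change] -> [S,S] [hit: read from S]
Op 6: C0 read [C0 read: already in S, no change] -> [S,S] [hit: read from S]
Op 7: C1 read [C1 read: already in S, no change] -> [S,S] [hit: read from S]
Op 8: C1 write [C1 write: invalidate ['C0=S'] -> C1=M] -> [I,M] [MISS #4: write from S]
Op 9: C1 write [C1 write: already M (modified), no change] -> [I,M] [hit: write from M]
Op 10: C1 read [C1 read: already in M, no change] -> [I,M] [hit: read from M]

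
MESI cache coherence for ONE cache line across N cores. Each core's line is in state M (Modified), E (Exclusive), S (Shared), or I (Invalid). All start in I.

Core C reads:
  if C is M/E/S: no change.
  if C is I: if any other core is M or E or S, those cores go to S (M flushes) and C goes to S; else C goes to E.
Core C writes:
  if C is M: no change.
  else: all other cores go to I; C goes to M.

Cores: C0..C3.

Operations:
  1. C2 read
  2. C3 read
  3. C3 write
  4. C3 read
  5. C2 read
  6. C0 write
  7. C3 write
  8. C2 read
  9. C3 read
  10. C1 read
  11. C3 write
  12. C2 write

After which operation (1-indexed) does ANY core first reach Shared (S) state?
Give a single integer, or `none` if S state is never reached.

Answer: 2

Derivation:
Op 1: C2 read [C2 read from I: no other sharers -> C2=E (exclusive)] -> [I,I,E,I]
Op 2: C3 read [C3 read from I: others=['C2=E'] -> C3=S, others downsized to S] -> [I,I,S,S]
  -> First S state at op 2; remaining ops need not be traced.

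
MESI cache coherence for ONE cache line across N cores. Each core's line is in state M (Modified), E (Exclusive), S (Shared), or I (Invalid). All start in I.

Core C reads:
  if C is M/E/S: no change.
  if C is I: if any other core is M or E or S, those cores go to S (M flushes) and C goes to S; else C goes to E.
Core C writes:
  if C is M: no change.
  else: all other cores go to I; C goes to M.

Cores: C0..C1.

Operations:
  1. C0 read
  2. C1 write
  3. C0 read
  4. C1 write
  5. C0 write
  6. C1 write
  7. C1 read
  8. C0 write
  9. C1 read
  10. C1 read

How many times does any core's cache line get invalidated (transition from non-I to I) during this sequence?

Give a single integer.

Op 1: C0 read [C0 read from I: no other sharers -> C0=E (exclusive)] -> [E,I] (invalidations this op: 0; running total: 0)
Op 2: C1 write [C1 write: invalidate ['C0=E'] -> C1=M] -> [I,M] (invalidations this op: 1; running total: 1)
Op 3: C0 read [C0 read from I: others=['C1=M'] -> C0=S, others downsized to S] -> [S,S] (invalidations this op: 0; running total: 1)
Op 4: C1 write [C1 write: invalidate ['C0=S'] -> C1=M] -> [I,M] (invalidations this op: 1; running total: 2)
Op 5: C0 write [C0 write: invalidate ['C1=M'] -> C0=M] -> [M,I] (invalidations this op: 1; running total: 3)
Op 6: C1 write [C1 write: invalidate ['C0=M'] -> C1=M] -> [I,M] (invalidations this op: 1; running total: 4)
Op 7: C1 read [C1 read: already in M, no change] -> [I,M] (invalidations this op: 0; running total: 4)
Op 8: C0 write [C0 write: invalidate ['C1=M'] -> C0=M] -> [M,I] (invalidations this op: 1; running total: 5)
Op 9: C1 read [C1 read from I: others=['C0=M'] -> C1=S, others downsized to S] -> [S,S] (invalidations this op: 0; running total: 5)
Op 10: C1 read [C1 read: already in S, no change] -> [S,S] (invalidations this op: 0; running total: 5)

Answer: 5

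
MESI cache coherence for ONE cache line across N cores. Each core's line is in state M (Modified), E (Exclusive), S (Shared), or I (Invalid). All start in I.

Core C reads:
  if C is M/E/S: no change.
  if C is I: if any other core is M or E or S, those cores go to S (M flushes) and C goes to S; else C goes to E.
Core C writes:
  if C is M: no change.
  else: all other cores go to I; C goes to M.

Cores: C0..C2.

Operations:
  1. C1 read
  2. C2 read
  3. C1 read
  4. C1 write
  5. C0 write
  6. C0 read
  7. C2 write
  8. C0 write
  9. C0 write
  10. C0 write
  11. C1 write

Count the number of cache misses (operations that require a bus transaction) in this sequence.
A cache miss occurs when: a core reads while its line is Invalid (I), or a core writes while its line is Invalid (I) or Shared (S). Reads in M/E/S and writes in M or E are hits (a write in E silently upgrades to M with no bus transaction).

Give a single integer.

Answer: 7

Derivation:
Op 1: C1 read [C1 read from I: no other sharers -> C1=E (exclusive)] -> [I,E,I] [MISS #1: read from I]
Op 2: C2 read [C2 read from I: others=['C1=E'] -> C2=S, others downsized to S] -> [I,S,S] [MISS #2: read from I]
Op 3: C1 read [C1 read: already in S, no change] -> [I,S,S] [hit: read from S]
Op 4: C1 write [C1 write: invalidate ['C2=S'] -> C1=M] -> [I,M,I] [MISS #3: write from S]
Op 5: C0 write [C0 write: invalidate ['C1=M'] -> C0=M] -> [M,I,I] [MISS #4: write from I]
Op 6: C0 read [C0 read: already in M, no change] -> [M,I,I] [hit: read from M]
Op 7: C2 write [C2 write: invalidate ['C0=M'] -> C2=M] -> [I,I,M] [MISS #5: write from I]
Op 8: C0 write [C0 write: invalidate ['C2=M'] -> C0=M] -> [M,I,I] [MISS #6: write from I]
Op 9: C0 write [C0 write: already M (modified), no change] -> [M,I,I] [hit: write from M]
Op 10: C0 write [C0 write: already M (modified), no change] -> [M,I,I] [hit: write from M]
Op 11: C1 write [C1 write: invalidate ['C0=M'] -> C1=M] -> [I,M,I] [MISS #7: write from I]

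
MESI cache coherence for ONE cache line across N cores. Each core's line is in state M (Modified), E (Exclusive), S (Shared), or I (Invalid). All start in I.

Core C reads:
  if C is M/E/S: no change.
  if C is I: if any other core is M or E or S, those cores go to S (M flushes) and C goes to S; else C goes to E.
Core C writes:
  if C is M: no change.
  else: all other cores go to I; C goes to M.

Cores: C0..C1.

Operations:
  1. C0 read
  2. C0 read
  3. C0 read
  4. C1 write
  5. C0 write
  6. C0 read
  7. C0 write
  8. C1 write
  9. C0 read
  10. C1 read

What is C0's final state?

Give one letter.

Op 1: C0 read [C0 read from I: no other sharers -> C0=E (exclusive)] -> [E,I]
Op 2: C0 read [C0 read: already in E, no change] -> [E,I]
Op 3: C0 read [C0 read: already in E, no change] -> [E,I]
Op 4: C1 write [C1 write: invalidate ['C0=E'] -> C1=M] -> [I,M]
Op 5: C0 write [C0 write: invalidate ['C1=M'] -> C0=M] -> [M,I]
Op 6: C0 read [C0 read: already in M, no change] -> [M,I]
Op 7: C0 write [C0 write: already M (modified), no change] -> [M,I]
Op 8: C1 write [C1 write: invalidate ['C0=M'] -> C1=M] -> [I,M]
Op 9: C0 read [C0 read from I: others=['C1=M'] -> C0=S, others downsized to S] -> [S,S]
Op 10: C1 read [C1 read: already in S, no change] -> [S,S]

Answer: S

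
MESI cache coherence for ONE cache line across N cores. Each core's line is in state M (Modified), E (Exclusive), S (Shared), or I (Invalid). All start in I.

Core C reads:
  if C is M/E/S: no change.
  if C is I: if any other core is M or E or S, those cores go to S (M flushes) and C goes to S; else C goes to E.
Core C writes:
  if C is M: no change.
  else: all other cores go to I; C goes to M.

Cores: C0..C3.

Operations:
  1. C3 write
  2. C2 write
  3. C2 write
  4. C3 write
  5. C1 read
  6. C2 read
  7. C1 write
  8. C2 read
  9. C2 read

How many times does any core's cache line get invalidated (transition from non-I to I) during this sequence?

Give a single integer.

Op 1: C3 write [C3 write: invalidate none -> C3=M] -> [I,I,I,M] (invalidations this op: 0; running total: 0)
Op 2: C2 write [C2 write: invalidate ['C3=M'] -> C2=M] -> [I,I,M,I] (invalidations this op: 1; running total: 1)
Op 3: C2 write [C2 write: already M (modified), no change] -> [I,I,M,I] (invalidations this op: 0; running total: 1)
Op 4: C3 write [C3 write: invalidate ['C2=M'] -> C3=M] -> [I,I,I,M] (invalidations this op: 1; running total: 2)
Op 5: C1 read [C1 read from I: others=['C3=M'] -> C1=S, others downsized to S] -> [I,S,I,S] (invalidations this op: 0; running total: 2)
Op 6: C2 read [C2 read from I: others=['C1=S', 'C3=S'] -> C2=S, others downsized to S] -> [I,S,S,S] (invalidations this op: 0; running total: 2)
Op 7: C1 write [C1 write: invalidate ['C2=S', 'C3=S'] -> C1=M] -> [I,M,I,I] (invalidations this op: 2; running total: 4)
Op 8: C2 read [C2 read from I: others=['C1=M'] -> C2=S, others downsized to S] -> [I,S,S,I] (invalidations this op: 0; running total: 4)
Op 9: C2 read [C2 read: already in S, no change] -> [I,S,S,I] (invalidations this op: 0; running total: 4)

Answer: 4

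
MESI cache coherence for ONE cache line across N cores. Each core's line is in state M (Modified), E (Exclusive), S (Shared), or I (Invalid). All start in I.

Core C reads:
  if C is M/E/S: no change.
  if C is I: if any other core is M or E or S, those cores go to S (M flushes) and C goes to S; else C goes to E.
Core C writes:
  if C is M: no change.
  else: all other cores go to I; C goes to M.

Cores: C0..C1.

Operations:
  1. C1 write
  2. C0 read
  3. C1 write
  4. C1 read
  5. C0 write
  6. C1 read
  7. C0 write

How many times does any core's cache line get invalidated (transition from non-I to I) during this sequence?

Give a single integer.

Answer: 3

Derivation:
Op 1: C1 write [C1 write: invalidate none -> C1=M] -> [I,M] (invalidations this op: 0; running total: 0)
Op 2: C0 read [C0 read from I: others=['C1=M'] -> C0=S, others downsized to S] -> [S,S] (invalidations this op: 0; running total: 0)
Op 3: C1 write [C1 write: invalidate ['C0=S'] -> C1=M] -> [I,M] (invalidations this op: 1; running total: 1)
Op 4: C1 read [C1 read: already in M, no change] -> [I,M] (invalidations this op: 0; running total: 1)
Op 5: C0 write [C0 write: invalidate ['C1=M'] -> C0=M] -> [M,I] (invalidations this op: 1; running total: 2)
Op 6: C1 read [C1 read from I: others=['C0=M'] -> C1=S, others downsized to S] -> [S,S] (invalidations this op: 0; running total: 2)
Op 7: C0 write [C0 write: invalidate ['C1=S'] -> C0=M] -> [M,I] (invalidations this op: 1; running total: 3)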